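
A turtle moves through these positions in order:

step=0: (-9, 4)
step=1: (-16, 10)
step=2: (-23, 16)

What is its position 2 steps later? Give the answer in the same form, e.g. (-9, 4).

(-37, 28)

Each step adds (-7, +6) to the position.
step 3: (-23, 16) + (-7, +6) → (-30, 22)
step 4: (-30, 22) + (-7, +6) → (-37, 28)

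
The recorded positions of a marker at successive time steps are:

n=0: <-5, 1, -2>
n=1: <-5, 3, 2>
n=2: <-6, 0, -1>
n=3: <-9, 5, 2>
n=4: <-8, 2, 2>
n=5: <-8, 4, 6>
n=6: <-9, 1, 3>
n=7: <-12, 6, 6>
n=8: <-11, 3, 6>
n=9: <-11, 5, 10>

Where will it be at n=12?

The moves between consecutive positions are <+0, +2, +4>, <-1, -3, -3>, <-3, +5, +3>, <+1, -3, +0>, <+0, +2, +4>, <-1, -3, -3>, <-3, +5, +3>, <+1, -3, +0>, <+0, +2, +4>; they repeat the 4-cycle [<+0, +2, +4>, <-1, -3, -3>, <-3, +5, +3>, <+1, -3, +0>].
step 10: apply <-1, -3, -3> → <-12, 2, 7>
step 11: apply <-3, +5, +3> → <-15, 7, 10>
step 12: apply <+1, -3, +0> → <-14, 4, 10>

<-14, 4, 10>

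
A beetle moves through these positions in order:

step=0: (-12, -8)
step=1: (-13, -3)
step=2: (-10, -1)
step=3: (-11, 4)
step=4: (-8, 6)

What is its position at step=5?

(-9, 11)

Step-to-step displacements: (-1, +5), (+3, +2), (-1, +5), (+3, +2) — a repeating cycle of length 2.
step 5: apply (-1, +5) → (-9, 11)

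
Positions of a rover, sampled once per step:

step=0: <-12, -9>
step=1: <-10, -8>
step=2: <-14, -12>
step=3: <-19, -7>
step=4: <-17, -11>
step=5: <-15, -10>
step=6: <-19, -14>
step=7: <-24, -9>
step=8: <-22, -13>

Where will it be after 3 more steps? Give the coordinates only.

Step-to-step displacements: <+2, +1>, <-4, -4>, <-5, +5>, <+2, -4>, <+2, +1>, <-4, -4>, <-5, +5>, <+2, -4> — a repeating cycle of length 4.
step 9: apply <+2, +1> → <-20, -12>
step 10: apply <-4, -4> → <-24, -16>
step 11: apply <-5, +5> → <-29, -11>

<-29, -11>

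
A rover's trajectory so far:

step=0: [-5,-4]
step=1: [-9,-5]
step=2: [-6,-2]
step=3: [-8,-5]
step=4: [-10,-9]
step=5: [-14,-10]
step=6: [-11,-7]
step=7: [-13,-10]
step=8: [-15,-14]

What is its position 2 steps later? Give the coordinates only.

Step-to-step displacements: [-4,-1], [+3,+3], [-2,-3], [-2,-4], [-4,-1], [+3,+3], [-2,-3], [-2,-4] — a repeating cycle of length 4.
step 9: apply [-4,-1] → [-19,-15]
step 10: apply [+3,+3] → [-16,-12]

[-16,-12]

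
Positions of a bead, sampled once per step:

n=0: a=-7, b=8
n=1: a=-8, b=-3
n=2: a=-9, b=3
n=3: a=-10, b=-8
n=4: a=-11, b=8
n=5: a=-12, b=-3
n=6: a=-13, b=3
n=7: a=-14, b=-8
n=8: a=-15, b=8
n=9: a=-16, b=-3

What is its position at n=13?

The a coordinate changes by -1 each step, so at step 13 it is -7 + 13·(-1) = -20.
The b coordinate repeats the cycle [8, -3, 3, -8] with period 4; step 13 mod 4 = 1, giving -3.

a=-20, b=-3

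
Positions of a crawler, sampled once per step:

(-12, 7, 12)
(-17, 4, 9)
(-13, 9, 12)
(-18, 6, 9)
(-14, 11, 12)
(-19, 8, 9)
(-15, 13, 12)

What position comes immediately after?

(-20, 10, 9)

Differencing gives (-5, -3, -3), (+4, +5, +3), (-5, -3, -3), (+4, +5, +3), (-5, -3, -3), (+4, +5, +3). This is the pattern (-5, -3, -3), (+4, +5, +3) repeated.
step 7: apply (-5, -3, -3) → (-20, 10, 9)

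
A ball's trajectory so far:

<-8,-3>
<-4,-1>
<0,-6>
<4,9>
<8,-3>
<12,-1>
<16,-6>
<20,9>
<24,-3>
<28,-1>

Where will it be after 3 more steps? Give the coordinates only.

First: linear, +4 per step → 40 at step 12.
Second: cycles through -3, -1, -6, 9 every 4 steps. Step 12 lands at position 0 of the cycle → -3.

<40,-3>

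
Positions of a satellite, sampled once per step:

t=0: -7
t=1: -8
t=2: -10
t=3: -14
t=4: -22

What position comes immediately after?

Consecutive displacements -1, -2, -4, -8 scale by a factor of 2 each step.
step 5: -22 − 16 → -38

-38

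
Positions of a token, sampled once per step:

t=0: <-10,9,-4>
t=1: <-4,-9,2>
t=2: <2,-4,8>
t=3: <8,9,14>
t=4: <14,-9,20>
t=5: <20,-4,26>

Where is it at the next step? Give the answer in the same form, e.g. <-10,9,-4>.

First: linear, +6 per step → 26 at step 6.
Second: cycles through 9, -9, -4 every 3 steps. Step 6 lands at position 0 of the cycle → 9.
Third: linear, +6 per step → 32 at step 6.

<26,9,32>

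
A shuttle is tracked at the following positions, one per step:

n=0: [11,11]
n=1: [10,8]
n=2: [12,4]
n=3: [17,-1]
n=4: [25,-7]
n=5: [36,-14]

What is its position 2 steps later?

Taking differences between consecutive positions: [-1,-3], [+2,-4], [+5,-5], [+8,-6], [+11,-7]. These grow by [+3,-1] each step.
step 6: [36,-14] + [+14,-8] → [50,-22]
step 7: [50,-22] + [+17,-9] → [67,-31]

[67,-31]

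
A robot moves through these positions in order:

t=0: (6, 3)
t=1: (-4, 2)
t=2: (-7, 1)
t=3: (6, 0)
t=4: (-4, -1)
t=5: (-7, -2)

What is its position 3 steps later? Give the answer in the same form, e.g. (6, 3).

The first coordinate repeats the cycle [6, -4, -7] with period 3; step 8 mod 3 = 2, giving -7.
The second coordinate changes by -1 each step, so at step 8 it is 3 + 8·(-1) = -5.

(-7, -5)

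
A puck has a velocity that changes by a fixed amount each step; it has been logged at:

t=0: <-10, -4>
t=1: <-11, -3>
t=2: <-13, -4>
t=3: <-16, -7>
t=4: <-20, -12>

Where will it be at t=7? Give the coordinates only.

First differences are <-1, +1>, <-2, -1>, <-3, -3>, <-4, -5>; their common second difference is <-1, -2> (constant acceleration).
step 5: <-20, -12> + <-5, -7> → <-25, -19>
step 6: <-25, -19> + <-6, -9> → <-31, -28>
step 7: <-31, -28> + <-7, -11> → <-38, -39>

<-38, -39>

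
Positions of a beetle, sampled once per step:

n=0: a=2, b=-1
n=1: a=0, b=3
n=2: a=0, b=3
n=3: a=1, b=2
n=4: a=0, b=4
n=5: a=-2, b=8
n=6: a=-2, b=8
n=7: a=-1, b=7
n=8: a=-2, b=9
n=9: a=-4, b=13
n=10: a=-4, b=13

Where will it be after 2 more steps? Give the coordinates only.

The moves between consecutive positions are (-2,+4), (+0,+0), (+1,-1), (-1,+2), (-2,+4), (+0,+0), (+1,-1), (-1,+2), (-2,+4), (+0,+0); they repeat the 4-cycle [(-2,+4), (+0,+0), (+1,-1), (-1,+2)].
step 11: apply (+1,-1) → a=-3, b=12
step 12: apply (-1,+2) → a=-4, b=14

a=-4, b=14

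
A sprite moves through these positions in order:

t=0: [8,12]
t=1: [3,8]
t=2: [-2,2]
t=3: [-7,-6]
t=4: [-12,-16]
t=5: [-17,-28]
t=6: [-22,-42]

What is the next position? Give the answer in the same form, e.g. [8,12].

First differences are [-5,-4], [-5,-6], [-5,-8], [-5,-10], [-5,-12], [-5,-14]; their common second difference is [+0,-2] (constant acceleration).
step 7: [-22,-42] + [-5,-16] → [-27,-58]

[-27,-58]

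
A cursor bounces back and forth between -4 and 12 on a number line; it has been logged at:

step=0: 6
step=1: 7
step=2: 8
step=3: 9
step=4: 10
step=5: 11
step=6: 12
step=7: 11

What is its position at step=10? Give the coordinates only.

The value reflects between -4 and 12, moving 1 per step.
  step 8: 11 → 10
  step 9: 10 → 9
  step 10: 9 → 8

8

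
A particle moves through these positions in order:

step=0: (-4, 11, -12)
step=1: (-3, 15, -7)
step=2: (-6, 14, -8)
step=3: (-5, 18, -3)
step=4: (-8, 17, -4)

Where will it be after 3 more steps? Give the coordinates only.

(-9, 24, 5)

Differencing gives (+1, +4, +5), (-3, -1, -1), (+1, +4, +5), (-3, -1, -1). This is the pattern (+1, +4, +5), (-3, -1, -1) repeated.
step 5: apply (+1, +4, +5) → (-7, 21, 1)
step 6: apply (-3, -1, -1) → (-10, 20, 0)
step 7: apply (+1, +4, +5) → (-9, 24, 5)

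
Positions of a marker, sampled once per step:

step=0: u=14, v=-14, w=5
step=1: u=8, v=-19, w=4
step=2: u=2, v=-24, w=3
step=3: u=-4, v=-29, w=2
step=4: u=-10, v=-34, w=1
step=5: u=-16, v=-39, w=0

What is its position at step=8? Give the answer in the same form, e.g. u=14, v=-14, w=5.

Constant displacement of (-6, -5, -1) per step.
step 6: u=-16, v=-39, w=0 + (-6, -5, -1) → u=-22, v=-44, w=-1
step 7: u=-22, v=-44, w=-1 + (-6, -5, -1) → u=-28, v=-49, w=-2
step 8: u=-28, v=-49, w=-2 + (-6, -5, -1) → u=-34, v=-54, w=-3

u=-34, v=-54, w=-3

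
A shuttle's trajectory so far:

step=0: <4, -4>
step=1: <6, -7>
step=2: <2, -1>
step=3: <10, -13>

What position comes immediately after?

<-6, 11>

Consecutive displacements <+2, -3>, <-4, +6>, <+8, -12> scale by a factor of -2 each step.
step 4: <10, -13> + <-16, +24> → <-6, 11>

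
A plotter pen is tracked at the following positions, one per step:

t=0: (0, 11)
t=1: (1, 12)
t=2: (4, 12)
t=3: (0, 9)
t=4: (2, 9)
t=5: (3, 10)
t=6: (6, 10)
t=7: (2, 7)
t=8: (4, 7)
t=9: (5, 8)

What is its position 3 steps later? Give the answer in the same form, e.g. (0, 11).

Differencing gives (+1, +1), (+3, +0), (-4, -3), (+2, +0), (+1, +1), (+3, +0), (-4, -3), (+2, +0), (+1, +1). This is the pattern (+1, +1), (+3, +0), (-4, -3), (+2, +0) repeated.
step 10: apply (+3, +0) → (8, 8)
step 11: apply (-4, -3) → (4, 5)
step 12: apply (+2, +0) → (6, 5)

(6, 5)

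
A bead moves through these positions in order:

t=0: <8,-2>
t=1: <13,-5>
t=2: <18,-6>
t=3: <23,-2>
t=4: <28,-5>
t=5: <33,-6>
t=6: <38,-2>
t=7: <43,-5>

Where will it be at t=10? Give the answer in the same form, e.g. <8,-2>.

<58,-5>

The first coordinate changes by +5 each step, so at step 10 it is 8 + 10·(5) = 58.
The second coordinate repeats the cycle [-2, -5, -6] with period 3; step 10 mod 3 = 1, giving -5.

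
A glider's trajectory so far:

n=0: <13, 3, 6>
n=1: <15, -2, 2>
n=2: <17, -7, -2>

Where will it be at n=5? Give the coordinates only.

<23, -22, -14>

Constant displacement of <+2, -5, -4> per step.
step 3: <17, -7, -2> + <+2, -5, -4> → <19, -12, -6>
step 4: <19, -12, -6> + <+2, -5, -4> → <21, -17, -10>
step 5: <21, -17, -10> + <+2, -5, -4> → <23, -22, -14>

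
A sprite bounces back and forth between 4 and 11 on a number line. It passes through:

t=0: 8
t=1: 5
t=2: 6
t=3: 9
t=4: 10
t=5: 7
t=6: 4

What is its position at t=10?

6

The value travels 3 per step and bounces off the walls at 4 and 11.
  step 7: 4 → 7
  step 8: 7 → 10
  step 9: 10 → 9
  step 10: 9 → 6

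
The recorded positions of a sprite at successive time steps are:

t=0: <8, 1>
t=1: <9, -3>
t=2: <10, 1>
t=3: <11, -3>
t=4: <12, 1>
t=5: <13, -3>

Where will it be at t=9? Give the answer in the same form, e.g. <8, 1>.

<17, -3>

The first coordinate changes by +1 each step, so at step 9 it is 8 + 9·(1) = 17.
The second coordinate repeats the cycle [1, -3] with period 2; step 9 mod 2 = 1, giving -3.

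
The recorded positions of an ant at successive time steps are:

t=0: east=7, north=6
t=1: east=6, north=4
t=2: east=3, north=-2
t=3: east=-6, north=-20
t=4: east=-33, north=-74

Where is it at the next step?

east=-114, north=-236

The jumps are (-1,-2), (-3,-6), (-9,-18), (-27,-54) — a geometric progression with ratio 3.
step 5: east=-33, north=-74 + (-81,-162) → east=-114, north=-236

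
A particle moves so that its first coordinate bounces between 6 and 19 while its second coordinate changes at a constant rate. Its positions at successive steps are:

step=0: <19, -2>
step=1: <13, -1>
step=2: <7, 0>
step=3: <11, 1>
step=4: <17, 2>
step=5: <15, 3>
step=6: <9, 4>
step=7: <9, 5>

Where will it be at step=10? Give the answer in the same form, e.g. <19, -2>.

<11, 8>

The first coordinate reflects between 6 and 19, moving 6 per step.
  step 8: 9 → 15
  step 9: 15 → 17
  step 10: 17 → 11
The second coordinate changes by +1 each step: at step 10 it is 8.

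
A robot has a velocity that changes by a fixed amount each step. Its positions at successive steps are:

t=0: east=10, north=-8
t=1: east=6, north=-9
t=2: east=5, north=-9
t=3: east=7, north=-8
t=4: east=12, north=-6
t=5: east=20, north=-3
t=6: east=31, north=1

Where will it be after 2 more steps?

First differences are (-4, -1), (-1, +0), (+2, +1), (+5, +2), (+8, +3), (+11, +4); their common second difference is (+3, +1) (constant acceleration).
step 7: east=31, north=1 + (+14, +5) → east=45, north=6
step 8: east=45, north=6 + (+17, +6) → east=62, north=12

east=62, north=12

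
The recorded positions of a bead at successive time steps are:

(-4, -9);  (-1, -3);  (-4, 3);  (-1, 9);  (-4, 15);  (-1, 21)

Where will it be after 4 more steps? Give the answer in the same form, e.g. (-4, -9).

(-1, 45)

The first coordinate repeats the cycle [-4, -1] with period 2; step 9 mod 2 = 1, giving -1.
The second coordinate changes by +6 each step, so at step 9 it is -9 + 9·(6) = 45.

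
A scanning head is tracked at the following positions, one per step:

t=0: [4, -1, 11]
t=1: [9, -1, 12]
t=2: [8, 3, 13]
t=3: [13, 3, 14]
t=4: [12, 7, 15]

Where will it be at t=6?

[16, 11, 17]

Step-to-step displacements: [+5, +0, +1], [-1, +4, +1], [+5, +0, +1], [-1, +4, +1] — a repeating cycle of length 2.
step 5: apply [+5, +0, +1] → [17, 7, 16]
step 6: apply [-1, +4, +1] → [16, 11, 17]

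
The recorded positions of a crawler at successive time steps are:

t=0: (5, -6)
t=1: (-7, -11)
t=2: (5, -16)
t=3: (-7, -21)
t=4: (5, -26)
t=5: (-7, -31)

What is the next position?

The first coordinate repeats the cycle [5, -7] with period 2; step 6 mod 2 = 0, giving 5.
The second coordinate changes by -5 each step, so at step 6 it is -6 + 6·(-5) = -36.

(5, -36)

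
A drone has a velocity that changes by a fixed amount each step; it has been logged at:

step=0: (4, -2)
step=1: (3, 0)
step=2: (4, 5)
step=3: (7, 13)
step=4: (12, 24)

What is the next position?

First differences are (-1, +2), (+1, +5), (+3, +8), (+5, +11); their common second difference is (+2, +3) (constant acceleration).
step 5: (12, 24) + (+7, +14) → (19, 38)

(19, 38)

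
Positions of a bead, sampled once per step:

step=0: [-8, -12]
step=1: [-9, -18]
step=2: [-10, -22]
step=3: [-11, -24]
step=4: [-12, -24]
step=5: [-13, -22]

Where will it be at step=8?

Taking differences between consecutive positions: [-1, -6], [-1, -4], [-1, -2], [-1, +0], [-1, +2]. These grow by [+0, +2] each step.
step 6: [-13, -22] + [-1, +4] → [-14, -18]
step 7: [-14, -18] + [-1, +6] → [-15, -12]
step 8: [-15, -12] + [-1, +8] → [-16, -4]

[-16, -4]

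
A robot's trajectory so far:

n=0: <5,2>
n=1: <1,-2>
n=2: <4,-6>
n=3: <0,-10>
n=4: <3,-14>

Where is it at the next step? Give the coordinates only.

Step-to-step displacements: <-4,-4>, <+3,-4>, <-4,-4>, <+3,-4> — a repeating cycle of length 2.
step 5: apply <-4,-4> → <-1,-18>

<-1,-18>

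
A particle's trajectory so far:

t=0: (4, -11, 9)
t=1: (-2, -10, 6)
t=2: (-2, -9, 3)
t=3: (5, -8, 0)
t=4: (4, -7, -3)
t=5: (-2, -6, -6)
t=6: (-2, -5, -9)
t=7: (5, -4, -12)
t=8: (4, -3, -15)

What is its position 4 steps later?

(4, 1, -27)

First: cycles through 4, -2, -2, 5 every 4 steps. Step 12 lands at position 0 of the cycle → 4.
Second: linear, +1 per step → 1 at step 12.
Third: linear, -3 per step → -27 at step 12.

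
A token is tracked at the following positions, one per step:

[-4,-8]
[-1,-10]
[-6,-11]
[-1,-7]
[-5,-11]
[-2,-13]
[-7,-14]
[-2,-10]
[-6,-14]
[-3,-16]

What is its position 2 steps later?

The moves between consecutive positions are [+3,-2], [-5,-1], [+5,+4], [-4,-4], [+3,-2], [-5,-1], [+5,+4], [-4,-4], [+3,-2]; they repeat the 4-cycle [[+3,-2], [-5,-1], [+5,+4], [-4,-4]].
step 10: apply [-5,-1] → [-8,-17]
step 11: apply [+5,+4] → [-3,-13]

[-3,-13]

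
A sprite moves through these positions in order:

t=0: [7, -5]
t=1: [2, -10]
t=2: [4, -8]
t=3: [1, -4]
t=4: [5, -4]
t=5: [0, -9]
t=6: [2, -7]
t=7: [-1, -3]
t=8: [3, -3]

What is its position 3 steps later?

[-3, -2]

The moves between consecutive positions are [-5, -5], [+2, +2], [-3, +4], [+4, +0], [-5, -5], [+2, +2], [-3, +4], [+4, +0]; they repeat the 4-cycle [[-5, -5], [+2, +2], [-3, +4], [+4, +0]].
step 9: apply [-5, -5] → [-2, -8]
step 10: apply [+2, +2] → [0, -6]
step 11: apply [-3, +4] → [-3, -2]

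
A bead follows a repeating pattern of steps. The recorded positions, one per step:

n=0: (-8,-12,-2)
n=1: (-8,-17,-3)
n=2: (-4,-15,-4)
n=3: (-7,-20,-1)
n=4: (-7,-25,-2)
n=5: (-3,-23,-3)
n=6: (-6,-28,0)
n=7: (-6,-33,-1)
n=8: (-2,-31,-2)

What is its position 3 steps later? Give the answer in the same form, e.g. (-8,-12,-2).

(-1,-39,-1)

The moves between consecutive positions are (+0,-5,-1), (+4,+2,-1), (-3,-5,+3), (+0,-5,-1), (+4,+2,-1), (-3,-5,+3), (+0,-5,-1), (+4,+2,-1); they repeat the 3-cycle [(+0,-5,-1), (+4,+2,-1), (-3,-5,+3)].
step 9: apply (-3,-5,+3) → (-5,-36,1)
step 10: apply (+0,-5,-1) → (-5,-41,0)
step 11: apply (+4,+2,-1) → (-1,-39,-1)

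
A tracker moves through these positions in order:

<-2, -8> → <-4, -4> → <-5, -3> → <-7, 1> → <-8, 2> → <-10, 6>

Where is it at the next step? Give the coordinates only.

Differencing gives <-2, +4>, <-1, +1>, <-2, +4>, <-1, +1>, <-2, +4>. This is the pattern <-2, +4>, <-1, +1> repeated.
step 6: apply <-1, +1> → <-11, 7>

<-11, 7>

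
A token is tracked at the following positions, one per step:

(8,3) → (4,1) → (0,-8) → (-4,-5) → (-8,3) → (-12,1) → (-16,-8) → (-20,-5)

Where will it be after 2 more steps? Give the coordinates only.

(-28,1)

First: linear, -4 per step → -28 at step 9.
Second: cycles through 3, 1, -8, -5 every 4 steps. Step 9 lands at position 1 of the cycle → 1.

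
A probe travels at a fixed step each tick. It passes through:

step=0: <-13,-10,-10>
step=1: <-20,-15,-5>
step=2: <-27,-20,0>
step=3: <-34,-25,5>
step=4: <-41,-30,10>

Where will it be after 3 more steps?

<-62,-45,25>

Constant displacement of <-7,-5,+5> per step.
step 5: <-41,-30,10> + <-7,-5,+5> → <-48,-35,15>
step 6: <-48,-35,15> + <-7,-5,+5> → <-55,-40,20>
step 7: <-55,-40,20> + <-7,-5,+5> → <-62,-45,25>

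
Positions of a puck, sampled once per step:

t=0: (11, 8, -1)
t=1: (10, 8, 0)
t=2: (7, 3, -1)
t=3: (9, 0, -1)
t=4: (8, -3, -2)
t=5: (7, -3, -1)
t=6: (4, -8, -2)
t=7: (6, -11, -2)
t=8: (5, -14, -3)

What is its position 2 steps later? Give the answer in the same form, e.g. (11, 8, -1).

(1, -19, -3)

Differencing gives (-1, +0, +1), (-3, -5, -1), (+2, -3, +0), (-1, -3, -1), (-1, +0, +1), (-3, -5, -1), (+2, -3, +0), (-1, -3, -1). This is the pattern (-1, +0, +1), (-3, -5, -1), (+2, -3, +0), (-1, -3, -1) repeated.
step 9: apply (-1, +0, +1) → (4, -14, -2)
step 10: apply (-3, -5, -1) → (1, -19, -3)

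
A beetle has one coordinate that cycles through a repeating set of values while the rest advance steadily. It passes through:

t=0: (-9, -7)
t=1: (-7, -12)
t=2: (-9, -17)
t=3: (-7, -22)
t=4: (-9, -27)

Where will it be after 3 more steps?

The first coordinate repeats the cycle [-9, -7] with period 2; step 7 mod 2 = 1, giving -7.
The second coordinate changes by -5 each step, so at step 7 it is -7 + 7·(-5) = -42.

(-7, -42)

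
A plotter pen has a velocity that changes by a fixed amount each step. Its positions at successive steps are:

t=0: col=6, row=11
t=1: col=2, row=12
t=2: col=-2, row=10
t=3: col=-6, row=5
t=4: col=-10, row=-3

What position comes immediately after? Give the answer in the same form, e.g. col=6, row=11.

First differences are (-4,+1), (-4,-2), (-4,-5), (-4,-8); their common second difference is (+0,-3) (constant acceleration).
step 5: col=-10, row=-3 + (-4,-11) → col=-14, row=-14

col=-14, row=-14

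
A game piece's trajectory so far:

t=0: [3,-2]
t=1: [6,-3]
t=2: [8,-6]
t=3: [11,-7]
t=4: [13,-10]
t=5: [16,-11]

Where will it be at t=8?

Differencing gives [+3,-1], [+2,-3], [+3,-1], [+2,-3], [+3,-1]. This is the pattern [+3,-1], [+2,-3] repeated.
step 6: apply [+2,-3] → [18,-14]
step 7: apply [+3,-1] → [21,-15]
step 8: apply [+2,-3] → [23,-18]

[23,-18]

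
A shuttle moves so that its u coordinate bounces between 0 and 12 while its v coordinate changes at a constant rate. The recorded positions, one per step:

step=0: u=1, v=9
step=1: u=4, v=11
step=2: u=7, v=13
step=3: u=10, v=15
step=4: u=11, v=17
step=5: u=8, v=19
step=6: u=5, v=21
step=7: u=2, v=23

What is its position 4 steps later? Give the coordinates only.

u=10, v=31

The u coordinate reflects between 0 and 12, moving 3 per step.
  step 8: 2 → 1
  step 9: 1 → 4
  step 10: 4 → 7
  step 11: 7 → 10
The v coordinate changes by +2 each step: at step 11 it is 31.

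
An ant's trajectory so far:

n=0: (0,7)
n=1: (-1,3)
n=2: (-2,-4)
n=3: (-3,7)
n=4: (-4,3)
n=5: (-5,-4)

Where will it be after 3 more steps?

(-8,-4)

The first coordinate changes by -1 each step, so at step 8 it is 0 + 8·(-1) = -8.
The second coordinate repeats the cycle [7, 3, -4] with period 3; step 8 mod 3 = 2, giving -4.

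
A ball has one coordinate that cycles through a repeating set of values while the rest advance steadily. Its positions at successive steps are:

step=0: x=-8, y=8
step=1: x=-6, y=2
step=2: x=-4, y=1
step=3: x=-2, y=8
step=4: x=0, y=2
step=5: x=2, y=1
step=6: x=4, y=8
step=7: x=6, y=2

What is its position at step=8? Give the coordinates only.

x=8, y=1

X: linear, +2 per step → 8 at step 8.
Y: cycles through 8, 2, 1 every 3 steps. Step 8 lands at position 2 of the cycle → 1.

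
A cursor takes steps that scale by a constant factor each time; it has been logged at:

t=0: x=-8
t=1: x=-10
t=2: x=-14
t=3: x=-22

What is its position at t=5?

Step-to-step displacements: -2, -4, -8; each is 2× the previous.
step 4: -22 − 16 → x=-38
step 5: -38 − 32 → x=-70

x=-70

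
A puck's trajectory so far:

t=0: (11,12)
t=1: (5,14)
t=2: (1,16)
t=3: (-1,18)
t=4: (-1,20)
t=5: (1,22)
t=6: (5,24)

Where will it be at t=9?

(29,30)

Taking differences between consecutive positions: (-6,+2), (-4,+2), (-2,+2), (+0,+2), (+2,+2), (+4,+2). These grow by (+2,+0) each step.
step 7: (5,24) + (+6,+2) → (11,26)
step 8: (11,26) + (+8,+2) → (19,28)
step 9: (19,28) + (+10,+2) → (29,30)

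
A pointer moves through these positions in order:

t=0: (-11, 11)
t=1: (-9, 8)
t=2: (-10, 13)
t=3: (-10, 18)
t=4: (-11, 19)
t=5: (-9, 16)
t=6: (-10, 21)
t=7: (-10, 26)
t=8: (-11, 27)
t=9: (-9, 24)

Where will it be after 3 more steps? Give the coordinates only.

(-11, 35)

The moves between consecutive positions are (+2, -3), (-1, +5), (+0, +5), (-1, +1), (+2, -3), (-1, +5), (+0, +5), (-1, +1), (+2, -3); they repeat the 4-cycle [(+2, -3), (-1, +5), (+0, +5), (-1, +1)].
step 10: apply (-1, +5) → (-10, 29)
step 11: apply (+0, +5) → (-10, 34)
step 12: apply (-1, +1) → (-11, 35)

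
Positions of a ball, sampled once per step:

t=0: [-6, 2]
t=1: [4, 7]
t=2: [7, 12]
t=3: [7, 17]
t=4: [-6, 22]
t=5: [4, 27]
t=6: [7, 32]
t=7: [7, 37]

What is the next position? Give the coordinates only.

First: cycles through -6, 4, 7, 7 every 4 steps. Step 8 lands at position 0 of the cycle → -6.
Second: linear, +5 per step → 42 at step 8.

[-6, 42]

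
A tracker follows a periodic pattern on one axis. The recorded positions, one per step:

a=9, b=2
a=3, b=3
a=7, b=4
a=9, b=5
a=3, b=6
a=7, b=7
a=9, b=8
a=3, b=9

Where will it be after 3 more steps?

a=3, b=12

A: cycles through 9, 3, 7 every 3 steps. Step 10 lands at position 1 of the cycle → 3.
B: linear, +1 per step → 12 at step 10.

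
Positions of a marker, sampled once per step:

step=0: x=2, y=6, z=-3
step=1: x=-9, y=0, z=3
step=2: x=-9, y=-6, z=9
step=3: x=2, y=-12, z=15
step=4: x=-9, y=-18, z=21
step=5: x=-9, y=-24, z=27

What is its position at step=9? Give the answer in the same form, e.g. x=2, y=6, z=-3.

x=2, y=-48, z=51

The x coordinate repeats the cycle [2, -9, -9] with period 3; step 9 mod 3 = 0, giving 2.
The y coordinate changes by -6 each step, so at step 9 it is 6 + 9·(-6) = -48.
The z coordinate changes by +6 each step, so at step 9 it is -3 + 9·(6) = 51.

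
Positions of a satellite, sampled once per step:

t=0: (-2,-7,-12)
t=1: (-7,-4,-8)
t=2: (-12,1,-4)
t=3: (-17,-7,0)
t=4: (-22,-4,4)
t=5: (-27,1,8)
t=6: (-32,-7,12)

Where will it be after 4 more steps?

(-52,-4,28)

First: linear, -5 per step → -52 at step 10.
Second: cycles through -7, -4, 1 every 3 steps. Step 10 lands at position 1 of the cycle → -4.
Third: linear, +4 per step → 28 at step 10.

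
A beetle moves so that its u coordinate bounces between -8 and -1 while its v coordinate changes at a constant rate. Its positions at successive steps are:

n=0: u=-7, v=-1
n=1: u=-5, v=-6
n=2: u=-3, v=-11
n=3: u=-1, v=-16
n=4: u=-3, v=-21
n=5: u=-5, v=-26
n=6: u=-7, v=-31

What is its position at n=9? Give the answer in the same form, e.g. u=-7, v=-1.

The u coordinate travels 2 per step and bounces off the walls at -8 and -1.
  step 7: -7 → -7
  step 8: -7 → -5
  step 9: -5 → -3
The v coordinate changes by -5 each step: at step 9 it is -46.

u=-3, v=-46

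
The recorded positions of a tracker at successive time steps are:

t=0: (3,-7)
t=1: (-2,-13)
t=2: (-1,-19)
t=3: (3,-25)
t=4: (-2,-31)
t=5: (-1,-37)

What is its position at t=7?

First: cycles through 3, -2, -1 every 3 steps. Step 7 lands at position 1 of the cycle → -2.
Second: linear, -6 per step → -49 at step 7.

(-2,-49)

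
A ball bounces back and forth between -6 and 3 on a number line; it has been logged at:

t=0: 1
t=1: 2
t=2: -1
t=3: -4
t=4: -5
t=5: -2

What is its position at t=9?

The value travels 3 per step and bounces off the walls at -6 and 3.
  step 6: -2 → 1
  step 7: 1 → 2
  step 8: 2 → -1
  step 9: -1 → -4

-4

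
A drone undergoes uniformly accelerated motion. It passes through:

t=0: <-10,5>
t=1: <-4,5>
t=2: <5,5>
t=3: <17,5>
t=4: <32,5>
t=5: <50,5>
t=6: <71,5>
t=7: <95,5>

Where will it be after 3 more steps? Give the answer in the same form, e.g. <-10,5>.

Taking differences between consecutive positions: <+6,+0>, <+9,+0>, <+12,+0>, <+15,+0>, <+18,+0>, <+21,+0>, <+24,+0>. These grow by <+3,+0> each step.
step 8: <95,5> + <+27,+0> → <122,5>
step 9: <122,5> + <+30,+0> → <152,5>
step 10: <152,5> + <+33,+0> → <185,5>

<185,5>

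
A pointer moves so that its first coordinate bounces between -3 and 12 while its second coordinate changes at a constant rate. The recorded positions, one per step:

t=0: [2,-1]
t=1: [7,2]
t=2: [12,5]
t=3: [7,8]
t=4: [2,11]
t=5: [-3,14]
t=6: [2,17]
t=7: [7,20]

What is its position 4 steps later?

[-3,32]

The first coordinate travels 5 per step and bounces off the walls at -3 and 12.
  step 8: 7 → 12
  step 9: 12 → 7
  step 10: 7 → 2
  step 11: 2 → -3
The second coordinate changes by +3 each step: at step 11 it is 32.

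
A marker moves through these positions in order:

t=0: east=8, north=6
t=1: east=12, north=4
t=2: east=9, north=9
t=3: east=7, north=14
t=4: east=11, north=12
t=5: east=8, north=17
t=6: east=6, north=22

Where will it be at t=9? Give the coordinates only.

east=5, north=30

Differencing gives (+4, -2), (-3, +5), (-2, +5), (+4, -2), (-3, +5), (-2, +5). This is the pattern (+4, -2), (-3, +5), (-2, +5) repeated.
step 7: apply (+4, -2) → east=10, north=20
step 8: apply (-3, +5) → east=7, north=25
step 9: apply (-2, +5) → east=5, north=30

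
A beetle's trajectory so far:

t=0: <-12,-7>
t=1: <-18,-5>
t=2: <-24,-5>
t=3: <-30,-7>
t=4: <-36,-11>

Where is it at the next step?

Taking differences between consecutive positions: <-6,+2>, <-6,+0>, <-6,-2>, <-6,-4>. These grow by <+0,-2> each step.
step 5: <-36,-11> + <-6,-6> → <-42,-17>

<-42,-17>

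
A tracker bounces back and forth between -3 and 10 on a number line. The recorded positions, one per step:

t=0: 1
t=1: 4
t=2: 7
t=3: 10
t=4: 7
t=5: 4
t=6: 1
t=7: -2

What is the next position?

The value travels 3 per step and bounces off the walls at -3 and 10.
  step 8: -2 → -1

-1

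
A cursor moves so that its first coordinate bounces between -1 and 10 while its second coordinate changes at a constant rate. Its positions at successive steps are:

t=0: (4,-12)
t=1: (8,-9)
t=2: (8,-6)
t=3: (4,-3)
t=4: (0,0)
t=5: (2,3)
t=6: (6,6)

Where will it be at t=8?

(6,12)

The first coordinate travels 4 per step and bounces off the walls at -1 and 10.
  step 7: 6 → 10
  step 8: 10 → 6
The second coordinate changes by +3 each step: at step 8 it is 12.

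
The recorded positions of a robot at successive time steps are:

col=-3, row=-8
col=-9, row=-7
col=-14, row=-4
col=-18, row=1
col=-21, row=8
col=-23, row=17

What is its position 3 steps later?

Successive displacements: (-6, +1), (-5, +3), (-4, +5), (-3, +7), (-2, +9) — each changes by (+1, +2).
step 6: col=-23, row=17 + (-1, +11) → col=-24, row=28
step 7: col=-24, row=28 + (+0, +13) → col=-24, row=41
step 8: col=-24, row=41 + (+1, +15) → col=-23, row=56

col=-23, row=56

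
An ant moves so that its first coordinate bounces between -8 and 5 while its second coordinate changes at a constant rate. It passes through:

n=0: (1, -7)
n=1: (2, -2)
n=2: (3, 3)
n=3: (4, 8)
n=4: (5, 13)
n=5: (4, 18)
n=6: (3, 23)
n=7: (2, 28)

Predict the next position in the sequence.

The first coordinate travels 1 per step and bounces off the walls at -8 and 5.
  step 8: 2 → 1
The second coordinate changes by +5 each step: at step 8 it is 33.

(1, 33)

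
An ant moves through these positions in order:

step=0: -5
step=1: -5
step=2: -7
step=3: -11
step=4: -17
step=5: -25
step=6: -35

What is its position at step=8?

Taking differences between consecutive positions: +0, -2, -4, -6, -8, -10. These grow by -2 each step.
step 7: -35 − 12 → -47
step 8: -47 − 14 → -61

-61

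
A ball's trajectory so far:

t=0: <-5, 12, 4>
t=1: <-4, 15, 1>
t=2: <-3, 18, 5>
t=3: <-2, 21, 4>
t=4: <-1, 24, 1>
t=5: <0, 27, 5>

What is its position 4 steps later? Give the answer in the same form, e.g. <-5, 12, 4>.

<4, 39, 4>

First: linear, +1 per step → 4 at step 9.
Second: linear, +3 per step → 39 at step 9.
Third: cycles through 4, 1, 5 every 3 steps. Step 9 lands at position 0 of the cycle → 4.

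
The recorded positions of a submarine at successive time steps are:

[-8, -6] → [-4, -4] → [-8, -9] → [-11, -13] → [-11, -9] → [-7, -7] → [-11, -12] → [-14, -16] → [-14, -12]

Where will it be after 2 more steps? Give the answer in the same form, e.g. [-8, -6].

[-14, -15]

Differencing gives [+4, +2], [-4, -5], [-3, -4], [+0, +4], [+4, +2], [-4, -5], [-3, -4], [+0, +4]. This is the pattern [+4, +2], [-4, -5], [-3, -4], [+0, +4] repeated.
step 9: apply [+4, +2] → [-10, -10]
step 10: apply [-4, -5] → [-14, -15]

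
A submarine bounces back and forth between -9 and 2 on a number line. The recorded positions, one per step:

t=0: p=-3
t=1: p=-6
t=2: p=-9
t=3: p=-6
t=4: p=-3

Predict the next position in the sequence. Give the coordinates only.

p=0

The value reflects between -9 and 2, moving 3 per step.
  step 5: -3 → 0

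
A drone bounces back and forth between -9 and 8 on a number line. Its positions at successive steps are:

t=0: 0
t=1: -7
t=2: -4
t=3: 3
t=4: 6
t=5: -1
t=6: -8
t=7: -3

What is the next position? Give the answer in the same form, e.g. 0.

The value reflects between -9 and 8, moving 7 per step.
  step 8: -3 → 4

4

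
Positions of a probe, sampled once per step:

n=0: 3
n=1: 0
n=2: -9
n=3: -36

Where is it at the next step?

-117

Step-to-step displacements: -3, -9, -27; each is 3× the previous.
step 4: -36 − 81 → -117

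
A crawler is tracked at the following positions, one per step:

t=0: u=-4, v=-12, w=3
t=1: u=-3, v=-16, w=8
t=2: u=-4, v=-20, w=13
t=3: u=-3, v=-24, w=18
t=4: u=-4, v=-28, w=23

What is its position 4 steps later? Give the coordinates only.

U: cycles through -4, -3 every 2 steps. Step 8 lands at position 0 of the cycle → -4.
V: linear, -4 per step → -44 at step 8.
W: linear, +5 per step → 43 at step 8.

u=-4, v=-44, w=43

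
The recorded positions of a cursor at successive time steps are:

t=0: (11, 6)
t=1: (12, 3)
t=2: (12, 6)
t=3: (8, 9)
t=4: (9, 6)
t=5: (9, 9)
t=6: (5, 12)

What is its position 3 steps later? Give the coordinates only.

(2, 15)

Step-to-step displacements: (+1, -3), (+0, +3), (-4, +3), (+1, -3), (+0, +3), (-4, +3) — a repeating cycle of length 3.
step 7: apply (+1, -3) → (6, 9)
step 8: apply (+0, +3) → (6, 12)
step 9: apply (-4, +3) → (2, 15)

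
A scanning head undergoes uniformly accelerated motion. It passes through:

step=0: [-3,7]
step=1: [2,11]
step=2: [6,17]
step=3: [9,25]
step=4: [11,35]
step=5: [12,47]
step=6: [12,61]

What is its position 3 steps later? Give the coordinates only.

[6,115]

Successive displacements: [+5,+4], [+4,+6], [+3,+8], [+2,+10], [+1,+12], [+0,+14] — each changes by [-1,+2].
step 7: [12,61] + [-1,+16] → [11,77]
step 8: [11,77] + [-2,+18] → [9,95]
step 9: [9,95] + [-3,+20] → [6,115]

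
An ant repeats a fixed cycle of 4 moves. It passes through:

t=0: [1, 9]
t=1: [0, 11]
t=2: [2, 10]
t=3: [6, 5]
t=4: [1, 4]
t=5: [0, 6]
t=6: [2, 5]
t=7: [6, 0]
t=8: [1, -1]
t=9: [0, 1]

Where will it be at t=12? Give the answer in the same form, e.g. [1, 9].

The moves between consecutive positions are [-1, +2], [+2, -1], [+4, -5], [-5, -1], [-1, +2], [+2, -1], [+4, -5], [-5, -1], [-1, +2]; they repeat the 4-cycle [[-1, +2], [+2, -1], [+4, -5], [-5, -1]].
step 10: apply [+2, -1] → [2, 0]
step 11: apply [+4, -5] → [6, -5]
step 12: apply [-5, -1] → [1, -6]

[1, -6]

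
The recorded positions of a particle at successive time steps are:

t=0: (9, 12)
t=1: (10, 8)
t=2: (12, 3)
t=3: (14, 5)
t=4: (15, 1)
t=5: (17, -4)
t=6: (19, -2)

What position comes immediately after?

(20, -6)

The moves between consecutive positions are (+1, -4), (+2, -5), (+2, +2), (+1, -4), (+2, -5), (+2, +2); they repeat the 3-cycle [(+1, -4), (+2, -5), (+2, +2)].
step 7: apply (+1, -4) → (20, -6)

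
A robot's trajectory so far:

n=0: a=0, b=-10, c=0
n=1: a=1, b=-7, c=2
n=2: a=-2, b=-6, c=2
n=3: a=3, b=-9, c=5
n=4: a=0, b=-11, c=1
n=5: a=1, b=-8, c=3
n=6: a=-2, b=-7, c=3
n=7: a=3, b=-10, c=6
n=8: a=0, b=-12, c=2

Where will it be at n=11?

a=3, b=-11, c=7

Step-to-step displacements: (+1, +3, +2), (-3, +1, +0), (+5, -3, +3), (-3, -2, -4), (+1, +3, +2), (-3, +1, +0), (+5, -3, +3), (-3, -2, -4) — a repeating cycle of length 4.
step 9: apply (+1, +3, +2) → a=1, b=-9, c=4
step 10: apply (-3, +1, +0) → a=-2, b=-8, c=4
step 11: apply (+5, -3, +3) → a=3, b=-11, c=7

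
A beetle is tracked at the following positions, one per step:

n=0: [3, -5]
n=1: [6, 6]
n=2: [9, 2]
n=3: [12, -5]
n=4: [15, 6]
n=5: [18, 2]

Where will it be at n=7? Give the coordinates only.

[24, 6]

First: linear, +3 per step → 24 at step 7.
Second: cycles through -5, 6, 2 every 3 steps. Step 7 lands at position 1 of the cycle → 6.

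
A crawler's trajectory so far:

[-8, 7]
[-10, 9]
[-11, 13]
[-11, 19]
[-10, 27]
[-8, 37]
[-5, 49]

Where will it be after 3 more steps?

[10, 97]

Successive displacements: [-2, +2], [-1, +4], [+0, +6], [+1, +8], [+2, +10], [+3, +12] — each changes by [+1, +2].
step 7: [-5, 49] + [+4, +14] → [-1, 63]
step 8: [-1, 63] + [+5, +16] → [4, 79]
step 9: [4, 79] + [+6, +18] → [10, 97]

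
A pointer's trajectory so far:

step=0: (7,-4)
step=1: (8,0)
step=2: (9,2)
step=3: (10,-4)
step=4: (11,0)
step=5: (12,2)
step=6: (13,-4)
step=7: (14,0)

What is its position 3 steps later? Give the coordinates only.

The first coordinate changes by +1 each step, so at step 10 it is 7 + 10·(1) = 17.
The second coordinate repeats the cycle [-4, 0, 2] with period 3; step 10 mod 3 = 1, giving 0.

(17,0)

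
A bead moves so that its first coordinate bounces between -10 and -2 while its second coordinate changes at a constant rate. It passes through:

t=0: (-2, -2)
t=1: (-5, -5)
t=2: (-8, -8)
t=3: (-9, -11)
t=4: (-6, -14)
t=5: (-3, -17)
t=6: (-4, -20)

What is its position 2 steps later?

The first coordinate reflects between -10 and -2, moving 3 per step.
  step 7: -4 → -7
  step 8: -7 → -10
The second coordinate changes by -3 each step: at step 8 it is -26.

(-10, -26)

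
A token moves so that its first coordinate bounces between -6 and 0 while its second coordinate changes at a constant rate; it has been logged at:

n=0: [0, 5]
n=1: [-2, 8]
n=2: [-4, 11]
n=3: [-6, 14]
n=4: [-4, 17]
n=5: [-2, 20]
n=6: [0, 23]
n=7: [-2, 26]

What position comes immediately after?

The first coordinate reflects between -6 and 0, moving 2 per step.
  step 8: -2 → -4
The second coordinate changes by +3 each step: at step 8 it is 29.

[-4, 29]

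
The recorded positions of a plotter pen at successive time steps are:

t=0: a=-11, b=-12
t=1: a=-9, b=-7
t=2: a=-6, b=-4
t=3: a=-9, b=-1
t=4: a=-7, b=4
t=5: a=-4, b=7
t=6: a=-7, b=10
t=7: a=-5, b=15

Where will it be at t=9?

a=-5, b=21

The moves between consecutive positions are (+2,+5), (+3,+3), (-3,+3), (+2,+5), (+3,+3), (-3,+3), (+2,+5); they repeat the 3-cycle [(+2,+5), (+3,+3), (-3,+3)].
step 8: apply (+3,+3) → a=-2, b=18
step 9: apply (-3,+3) → a=-5, b=21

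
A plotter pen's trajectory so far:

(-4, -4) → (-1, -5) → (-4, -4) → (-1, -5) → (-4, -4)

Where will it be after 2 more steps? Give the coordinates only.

Consecutive displacements (+3, -1), (-3, +1), (+3, -1), (-3, +1) scale by a factor of -1 each step.
step 5: (-4, -4) + (+3, -1) → (-1, -5)
step 6: (-1, -5) + (-3, +1) → (-4, -4)

(-4, -4)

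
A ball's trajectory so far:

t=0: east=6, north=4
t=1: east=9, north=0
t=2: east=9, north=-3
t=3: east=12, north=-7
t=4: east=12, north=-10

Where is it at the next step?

Step-to-step displacements: (+3,-4), (+0,-3), (+3,-4), (+0,-3) — a repeating cycle of length 2.
step 5: apply (+3,-4) → east=15, north=-14

east=15, north=-14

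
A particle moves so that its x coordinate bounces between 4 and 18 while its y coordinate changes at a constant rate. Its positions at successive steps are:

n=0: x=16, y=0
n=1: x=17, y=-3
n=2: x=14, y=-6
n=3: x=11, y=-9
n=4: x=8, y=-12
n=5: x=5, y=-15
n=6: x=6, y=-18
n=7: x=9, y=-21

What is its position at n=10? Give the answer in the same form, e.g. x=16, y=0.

x=18, y=-30

The x coordinate travels 3 per step and bounces off the walls at 4 and 18.
  step 8: 9 → 12
  step 9: 12 → 15
  step 10: 15 → 18
The y coordinate changes by -3 each step: at step 10 it is -30.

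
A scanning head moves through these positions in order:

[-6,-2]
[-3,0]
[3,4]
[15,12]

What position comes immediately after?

Step-to-step displacements: [+3,+2], [+6,+4], [+12,+8]; each is 2× the previous.
step 4: [15,12] + [+24,+16] → [39,28]

[39,28]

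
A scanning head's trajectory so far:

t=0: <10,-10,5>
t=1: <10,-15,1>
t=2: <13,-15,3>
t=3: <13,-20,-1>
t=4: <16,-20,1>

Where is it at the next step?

<16,-25,-3>

The moves between consecutive positions are <+0,-5,-4>, <+3,+0,+2>, <+0,-5,-4>, <+3,+0,+2>; they repeat the 2-cycle [<+0,-5,-4>, <+3,+0,+2>].
step 5: apply <+0,-5,-4> → <16,-25,-3>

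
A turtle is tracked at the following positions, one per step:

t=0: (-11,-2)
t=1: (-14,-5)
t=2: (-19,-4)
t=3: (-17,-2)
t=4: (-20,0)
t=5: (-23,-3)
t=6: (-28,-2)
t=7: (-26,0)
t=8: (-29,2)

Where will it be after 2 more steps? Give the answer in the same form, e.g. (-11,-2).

(-37,0)

The moves between consecutive positions are (-3,-3), (-5,+1), (+2,+2), (-3,+2), (-3,-3), (-5,+1), (+2,+2), (-3,+2); they repeat the 4-cycle [(-3,-3), (-5,+1), (+2,+2), (-3,+2)].
step 9: apply (-3,-3) → (-32,-1)
step 10: apply (-5,+1) → (-37,0)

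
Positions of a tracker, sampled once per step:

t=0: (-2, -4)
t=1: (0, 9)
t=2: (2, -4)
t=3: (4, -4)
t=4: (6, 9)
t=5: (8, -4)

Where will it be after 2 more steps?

(12, 9)

The first coordinate changes by +2 each step, so at step 7 it is -2 + 7·(2) = 12.
The second coordinate repeats the cycle [-4, 9, -4] with period 3; step 7 mod 3 = 1, giving 9.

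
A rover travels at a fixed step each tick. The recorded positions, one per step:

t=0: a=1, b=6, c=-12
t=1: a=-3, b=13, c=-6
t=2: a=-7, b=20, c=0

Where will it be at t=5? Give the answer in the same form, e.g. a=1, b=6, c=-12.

a=-19, b=41, c=18

The position changes by (-4, +7, +6) every step.
step 3: a=-7, b=20, c=0 + (-4, +7, +6) → a=-11, b=27, c=6
step 4: a=-11, b=27, c=6 + (-4, +7, +6) → a=-15, b=34, c=12
step 5: a=-15, b=34, c=12 + (-4, +7, +6) → a=-19, b=41, c=18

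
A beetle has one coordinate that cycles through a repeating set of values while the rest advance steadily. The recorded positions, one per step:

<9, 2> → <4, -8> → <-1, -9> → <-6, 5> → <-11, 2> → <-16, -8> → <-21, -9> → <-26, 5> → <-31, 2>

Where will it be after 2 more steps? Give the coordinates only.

<-41, -9>

The first coordinate changes by -5 each step, so at step 10 it is 9 + 10·(-5) = -41.
The second coordinate repeats the cycle [2, -8, -9, 5] with period 4; step 10 mod 4 = 2, giving -9.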